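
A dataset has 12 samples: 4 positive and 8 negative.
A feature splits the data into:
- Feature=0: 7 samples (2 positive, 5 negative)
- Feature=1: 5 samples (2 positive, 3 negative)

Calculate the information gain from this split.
0.0102 bits

Information Gain = H(Y) - H(Y|Feature)

Before split:
P(positive) = 4/12 = 0.3333
H(Y) = 0.9183 bits

After split:
Feature=0: H = 0.8631 bits (weight = 7/12)
Feature=1: H = 0.9710 bits (weight = 5/12)
H(Y|Feature) = (7/12)×0.8631 + (5/12)×0.9710 = 0.9080 bits

Information Gain = 0.9183 - 0.9080 = 0.0102 bits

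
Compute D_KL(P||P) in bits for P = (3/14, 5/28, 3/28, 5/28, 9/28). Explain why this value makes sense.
0.0000 bits

KL divergence satisfies the Gibbs inequality: D_KL(P||Q) ≥ 0 for all distributions P, Q.

D_KL(P||Q) = Σ p(x) log(p(x)/q(x))
Each term is p(x) × log_2(p(x)/p(x)) = p(x) × log_2(1) = 0, so the sum is 0.
D_KL(P||Q) = 0.0000 bits

When P = Q, the KL divergence is exactly 0, as there is no 'divergence' between identical distributions.

This non-negativity is a fundamental property: relative entropy cannot be negative because it measures how different Q is from P.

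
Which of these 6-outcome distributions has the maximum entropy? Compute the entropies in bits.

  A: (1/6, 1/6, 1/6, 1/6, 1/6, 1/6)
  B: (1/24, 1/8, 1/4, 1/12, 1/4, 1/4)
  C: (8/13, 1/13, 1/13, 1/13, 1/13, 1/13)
A

For a discrete distribution over n outcomes, entropy is maximized by the uniform distribution.

Computing entropies:
H(A) = 2.5850 bits
H(B) = 2.3648 bits
H(C) = 1.8543 bits

The uniform distribution (where all probabilities equal 1/6) achieves the maximum entropy of log_2(6) = 2.5850 bits.

Distribution A has the highest entropy.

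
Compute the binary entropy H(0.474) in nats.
0.6918 nats

The binary entropy function is:
H(p) = -p log(p) - (1-p) log(1-p)

H(0.474) = -0.474 × log_e(0.474) - 0.526 × log_e(0.526)
H(0.474) = 0.6918 nats

Note: Binary entropy is maximized at p=0.5 (H=1 bit) and minimized at p=0 or p=1 (H=0).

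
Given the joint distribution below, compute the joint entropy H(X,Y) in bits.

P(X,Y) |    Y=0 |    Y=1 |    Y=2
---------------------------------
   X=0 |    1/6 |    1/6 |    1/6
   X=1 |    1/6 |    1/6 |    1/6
2.5850 bits

Joint entropy is H(X,Y) = -Σ_{x,y} p(x,y) log p(x,y).

Summing over all non-zero entries:
H(X,Y) = -[1/6·log_2(1/6) + 1/6·log_2(1/6) + 1/6·log_2(1/6) + 1/6·log_2(1/6) + 1/6·log_2(1/6) + 1/6·log_2(1/6)]
H(X,Y) = 2.5850 bits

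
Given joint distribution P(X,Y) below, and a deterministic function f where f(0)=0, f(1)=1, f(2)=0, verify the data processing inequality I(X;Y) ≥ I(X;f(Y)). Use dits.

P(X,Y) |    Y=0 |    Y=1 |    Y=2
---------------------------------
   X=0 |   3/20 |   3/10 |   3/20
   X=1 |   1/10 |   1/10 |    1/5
I(X;Y) = 0.0177, I(X;f(Y)) = 0.0140, inequality holds: 0.0177 ≥ 0.0140

Data Processing Inequality: For any Markov chain X → Y → Z, we have I(X;Y) ≥ I(X;Z).

Here Z = f(Y) is a deterministic function of Y, forming X → Y → Z.

Original I(X;Y) = 0.0177 dits

After applying f:
P(X,Z) where Z=f(Y):
- P(X,Z=0) = P(X,Y=0) + P(X,Y=2)
- P(X,Z=1) = P(X,Y=1)

I(X;Z) = I(X;f(Y)) = 0.0140 dits

Verification: 0.0177 ≥ 0.0140 ✓

Information cannot be created by processing; the function f can only lose information about X.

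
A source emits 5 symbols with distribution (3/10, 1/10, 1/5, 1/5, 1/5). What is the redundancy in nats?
0.0523 nats

Redundancy measures how far a source is from maximum entropy:
R = H_max - H(X)

Maximum entropy for 5 symbols: H_max = log_e(5) = 1.6094 nats
Actual entropy: H(X) = 1.5571 nats
Redundancy: R = 1.6094 - 1.5571 = 0.0523 nats

This redundancy represents potential for compression: the source could be compressed by 0.0523 nats per symbol.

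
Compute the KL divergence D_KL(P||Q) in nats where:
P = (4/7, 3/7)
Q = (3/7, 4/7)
0.0411 nats

KL divergence: D_KL(P||Q) = Σ p(x) log(p(x)/q(x))

Computing term by term:
  x=0: 4/7 × log_e[(4/7)/(3/7)] = 4/7 × 0.2877 = 0.1644
  x=1: 3/7 × log_e[(3/7)/(4/7)] = 3/7 × -0.2877 = -0.1233

D_KL(P||Q) = 0.0411 nats

Note: KL divergence is always non-negative and equals 0 iff P = Q.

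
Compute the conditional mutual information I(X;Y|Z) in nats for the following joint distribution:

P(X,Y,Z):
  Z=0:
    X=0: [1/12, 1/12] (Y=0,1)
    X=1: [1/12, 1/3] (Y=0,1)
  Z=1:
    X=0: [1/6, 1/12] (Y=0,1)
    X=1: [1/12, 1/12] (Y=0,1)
0.0307 nats

Conditional mutual information: I(X;Y|Z) = H(X|Z) + H(Y|Z) - H(X,Y|Z)

H(Z) = 0.6792
H(X,Z) = 1.3086 → H(X|Z) = 0.6294
H(Y,Z) = 1.3086 → H(Y|Z) = 0.6294
H(X,Y,Z) = 1.9073 → H(X,Y|Z) = 1.2281

I(X;Y|Z) = 0.6294 + 0.6294 - 1.2281 = 0.0307 nats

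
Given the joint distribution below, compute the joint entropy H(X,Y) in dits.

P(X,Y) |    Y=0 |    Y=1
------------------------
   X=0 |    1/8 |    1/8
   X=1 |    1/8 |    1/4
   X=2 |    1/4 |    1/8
0.7526 dits

Joint entropy is H(X,Y) = -Σ_{x,y} p(x,y) log p(x,y).

Summing over all non-zero entries:
H(X,Y) = -[1/8·log_10(1/8) + 1/8·log_10(1/8) + 1/8·log_10(1/8) + 1/4·log_10(1/4) + 1/4·log_10(1/4) + 1/8·log_10(1/8)]
H(X,Y) = 0.7526 dits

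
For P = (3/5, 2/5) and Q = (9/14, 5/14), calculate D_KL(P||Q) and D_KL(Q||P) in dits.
D_KL(P||Q) = 0.0017, D_KL(Q||P) = 0.0017

KL divergence is not symmetric: D_KL(P||Q) ≠ D_KL(Q||P) in general.

D_KL(P||Q) = 0.0017 dits
D_KL(Q||P) = 0.0017 dits

In this case they happen to be equal (to 4 decimal places).

This asymmetry is why KL divergence is not a true distance metric.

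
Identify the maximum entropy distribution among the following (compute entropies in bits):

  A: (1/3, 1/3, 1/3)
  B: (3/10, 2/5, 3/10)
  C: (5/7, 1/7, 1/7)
A

For a discrete distribution over n outcomes, entropy is maximized by the uniform distribution.

Computing entropies:
H(A) = 1.5850 bits
H(B) = 1.5710 bits
H(C) = 1.1488 bits

The uniform distribution (where all probabilities equal 1/3) achieves the maximum entropy of log_2(3) = 1.5850 bits.

Distribution A has the highest entropy.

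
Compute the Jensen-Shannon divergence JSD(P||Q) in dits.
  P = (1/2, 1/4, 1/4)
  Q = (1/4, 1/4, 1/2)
0.0184 dits

Jensen-Shannon divergence is:
JSD(P||Q) = 0.5 × D_KL(P||M) + 0.5 × D_KL(Q||M)
where M = 0.5 × (P + Q) is the mixture distribution.

M = 0.5 × (1/2, 1/4, 1/4) + 0.5 × (1/4, 1/4, 1/2) = (3/8, 1/4, 3/8)

D_KL(P||M) = 0.0184 dits
D_KL(Q||M) = 0.0184 dits

JSD(P||Q) = 0.5 × 0.0184 + 0.5 × 0.0184 = 0.0184 dits

Unlike KL divergence, JSD is symmetric and bounded: 0 ≤ JSD ≤ log(2).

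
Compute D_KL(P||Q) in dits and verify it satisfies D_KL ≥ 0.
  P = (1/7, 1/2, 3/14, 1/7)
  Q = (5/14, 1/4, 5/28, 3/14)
0.0855 dits

KL divergence satisfies the Gibbs inequality: D_KL(P||Q) ≥ 0 for all distributions P, Q.

D_KL(P||Q) = Σ p(x) log(p(x)/q(x))
Term by term:
  x=0: 1/7 × log_10[(1/7)/(5/14)] = -0.0568
  x=1: 1/2 × log_10[(1/2)/(1/4)] = 0.1505
  x=2: 3/14 × log_10[(3/14)/(5/28)] = 0.0170
  x=3: 1/7 × log_10[(1/7)/(3/14)] = -0.0252
D_KL(P||Q) = 0.0855 dits

D_KL(P||Q) = 0.0855 ≥ 0 ✓

This non-negativity is a fundamental property: relative entropy cannot be negative because it measures how different Q is from P.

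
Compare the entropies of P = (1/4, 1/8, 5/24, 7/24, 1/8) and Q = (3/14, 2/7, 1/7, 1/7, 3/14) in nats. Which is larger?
Q

Computing entropies in nats:
H(P) = 1.5526
H(Q) = 1.5741

Distribution Q has higher entropy.

Intuition: The distribution closer to uniform (more spread out) has higher entropy.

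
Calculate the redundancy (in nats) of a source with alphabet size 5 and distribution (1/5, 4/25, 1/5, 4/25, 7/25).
0.0228 nats

Redundancy measures how far a source is from maximum entropy:
R = H_max - H(X)

Maximum entropy for 5 symbols: H_max = log_e(5) = 1.6094 nats
Actual entropy: H(X) = 1.5866 nats
Redundancy: R = 1.6094 - 1.5866 = 0.0228 nats

This redundancy represents potential for compression: the source could be compressed by 0.0228 nats per symbol.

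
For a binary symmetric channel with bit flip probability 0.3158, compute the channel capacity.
0.1002 bits

For a binary symmetric channel (BSC) with error probability p:
Capacity C = 1 - H(p) bits per symbol

where H(p) = -p log₂(p) - (1-p) log₂(1-p) is the binary entropy function.

H(0.3158) = 0.8998 bits
C = 1 - 0.8998 = 0.1002 bits per symbol

This means we can reliably transmit up to 0.1002 bits of information per channel use.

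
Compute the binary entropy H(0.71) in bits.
0.8687 bits

The binary entropy function is:
H(p) = -p log(p) - (1-p) log(1-p)

H(0.71) = -0.71 × log_2(0.71) - 0.29 × log_2(0.29)
H(0.71) = 0.8687 bits

Note: Binary entropy is maximized at p=0.5 (H=1 bit) and minimized at p=0 or p=1 (H=0).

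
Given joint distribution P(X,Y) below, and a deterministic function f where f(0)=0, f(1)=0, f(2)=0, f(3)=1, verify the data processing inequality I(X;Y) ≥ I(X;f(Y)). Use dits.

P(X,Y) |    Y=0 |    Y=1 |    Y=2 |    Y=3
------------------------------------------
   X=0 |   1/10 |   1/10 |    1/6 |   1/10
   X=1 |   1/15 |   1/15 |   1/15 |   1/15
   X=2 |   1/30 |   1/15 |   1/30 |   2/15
I(X;Y) = 0.0209, I(X;f(Y)) = 0.0146, inequality holds: 0.0209 ≥ 0.0146

Data Processing Inequality: For any Markov chain X → Y → Z, we have I(X;Y) ≥ I(X;Z).

Here Z = f(Y) is a deterministic function of Y, forming X → Y → Z.

Original I(X;Y) = 0.0209 dits

After applying f:
P(X,Z) where Z=f(Y):
- P(X,Z=0) = P(X,Y=0) + P(X,Y=1) + P(X,Y=2)
- P(X,Z=1) = P(X,Y=3)

I(X;Z) = I(X;f(Y)) = 0.0146 dits

Verification: 0.0209 ≥ 0.0146 ✓

Information cannot be created by processing; the function f can only lose information about X.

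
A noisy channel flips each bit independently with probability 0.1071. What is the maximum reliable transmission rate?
0.5089 bits

For a binary symmetric channel (BSC) with error probability p:
Capacity C = 1 - H(p) bits per symbol

where H(p) = -p log₂(p) - (1-p) log₂(1-p) is the binary entropy function.

H(0.1071) = 0.4911 bits
C = 1 - 0.4911 = 0.5089 bits per symbol

This means we can reliably transmit up to 0.5089 bits of information per channel use.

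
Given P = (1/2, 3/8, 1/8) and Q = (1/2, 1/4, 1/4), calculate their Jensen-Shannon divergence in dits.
0.0073 dits

Jensen-Shannon divergence is:
JSD(P||Q) = 0.5 × D_KL(P||M) + 0.5 × D_KL(Q||M)
where M = 0.5 × (P + Q) is the mixture distribution.

M = 0.5 × (1/2, 3/8, 1/8) + 0.5 × (1/2, 1/4, 1/4) = (1/2, 5/16, 3/16)

D_KL(P||M) = 0.0077 dits
D_KL(Q||M) = 0.0070 dits

JSD(P||Q) = 0.5 × 0.0077 + 0.5 × 0.0070 = 0.0073 dits

Unlike KL divergence, JSD is symmetric and bounded: 0 ≤ JSD ≤ log(2).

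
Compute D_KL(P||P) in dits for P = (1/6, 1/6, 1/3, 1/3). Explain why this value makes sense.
0.0000 dits

KL divergence satisfies the Gibbs inequality: D_KL(P||Q) ≥ 0 for all distributions P, Q.

D_KL(P||Q) = Σ p(x) log(p(x)/q(x))
Each term is p(x) × log_10(p(x)/p(x)) = p(x) × log_10(1) = 0, so the sum is 0.
D_KL(P||Q) = 0.0000 dits

When P = Q, the KL divergence is exactly 0, as there is no 'divergence' between identical distributions.

This non-negativity is a fundamental property: relative entropy cannot be negative because it measures how different Q is from P.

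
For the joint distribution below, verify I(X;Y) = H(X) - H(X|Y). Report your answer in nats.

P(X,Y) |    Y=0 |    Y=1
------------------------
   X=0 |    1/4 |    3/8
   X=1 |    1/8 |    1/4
I(X;Y) = 0.0022 nats

Mutual information has multiple equivalent forms:
- I(X;Y) = H(X) - H(X|Y)
- I(X;Y) = H(Y) - H(Y|X)
- I(X;Y) = H(X) + H(Y) - H(X,Y)

Computing all quantities:
H(X) = 0.6616, H(Y) = 0.6616, H(X,Y) = 1.3209
H(X|Y) = 0.6593, H(Y|X) = 0.6593

Verification:
H(X) - H(X|Y) = 0.6616 - 0.6593 = 0.0022
H(Y) - H(Y|X) = 0.6616 - 0.6593 = 0.0022
H(X) + H(Y) - H(X,Y) = 0.6616 + 0.6616 - 1.3209 = 0.0022

All forms give I(X;Y) = 0.0022 nats. ✓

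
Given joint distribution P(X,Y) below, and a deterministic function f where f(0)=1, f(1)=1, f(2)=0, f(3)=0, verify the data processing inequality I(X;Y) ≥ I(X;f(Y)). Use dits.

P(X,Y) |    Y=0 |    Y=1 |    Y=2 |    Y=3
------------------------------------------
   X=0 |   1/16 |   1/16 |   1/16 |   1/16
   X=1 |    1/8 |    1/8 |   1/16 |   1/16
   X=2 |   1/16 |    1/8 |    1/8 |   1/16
I(X;Y) = 0.0116, I(X;f(Y)) = 0.0058, inequality holds: 0.0116 ≥ 0.0058

Data Processing Inequality: For any Markov chain X → Y → Z, we have I(X;Y) ≥ I(X;Z).

Here Z = f(Y) is a deterministic function of Y, forming X → Y → Z.

Original I(X;Y) = 0.0116 dits

After applying f:
P(X,Z) where Z=f(Y):
- P(X,Z=0) = P(X,Y=2) + P(X,Y=3)
- P(X,Z=1) = P(X,Y=0) + P(X,Y=1)

I(X;Z) = I(X;f(Y)) = 0.0058 dits

Verification: 0.0116 ≥ 0.0058 ✓

Information cannot be created by processing; the function f can only lose information about X.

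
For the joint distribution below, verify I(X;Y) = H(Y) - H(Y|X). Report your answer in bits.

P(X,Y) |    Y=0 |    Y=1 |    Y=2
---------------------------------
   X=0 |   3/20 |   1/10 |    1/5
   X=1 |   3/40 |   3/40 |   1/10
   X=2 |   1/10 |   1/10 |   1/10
I(X;Y) = 0.0110 bits

Mutual information has multiple equivalent forms:
- I(X;Y) = H(X) - H(X|Y)
- I(X;Y) = H(Y) - H(Y|X)
- I(X;Y) = H(X) + H(Y) - H(X,Y)

Computing all quantities:
H(X) = 1.5395, H(Y) = 1.5679, H(X,Y) = 3.0964
H(X|Y) = 1.5285, H(Y|X) = 1.5569

Verification:
H(X) - H(X|Y) = 1.5395 - 1.5285 = 0.0110
H(Y) - H(Y|X) = 1.5679 - 1.5569 = 0.0110
H(X) + H(Y) - H(X,Y) = 1.5395 + 1.5679 - 3.0964 = 0.0110

All forms give I(X;Y) = 0.0110 bits. ✓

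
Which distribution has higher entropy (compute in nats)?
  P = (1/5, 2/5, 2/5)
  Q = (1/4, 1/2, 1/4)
P

Computing entropies in nats:
H(P) = 1.0549
H(Q) = 1.0397

Distribution P has higher entropy.

Intuition: The distribution closer to uniform (more spread out) has higher entropy.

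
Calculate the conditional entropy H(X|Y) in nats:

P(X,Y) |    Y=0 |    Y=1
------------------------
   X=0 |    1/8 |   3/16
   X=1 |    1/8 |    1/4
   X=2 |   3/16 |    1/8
1.0688 nats

Using the chain rule: H(X|Y) = H(X,Y) - H(Y)

First, compute H(X,Y) = 1.7541 nats

Marginal P(Y) = (7/16, 9/16)
H(Y) = 0.6853 nats

H(X|Y) = H(X,Y) - H(Y) = 1.7541 - 0.6853 = 1.0688 nats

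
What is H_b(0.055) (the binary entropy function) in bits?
0.3073 bits

The binary entropy function is:
H(p) = -p log(p) - (1-p) log(1-p)

H(0.055) = -0.055 × log_2(0.055) - 0.945 × log_2(0.945)
H(0.055) = 0.3073 bits

Note: Binary entropy is maximized at p=0.5 (H=1 bit) and minimized at p=0 or p=1 (H=0).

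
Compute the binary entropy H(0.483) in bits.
0.9992 bits

The binary entropy function is:
H(p) = -p log(p) - (1-p) log(1-p)

H(0.483) = -0.483 × log_2(0.483) - 0.517 × log_2(0.517)
H(0.483) = 0.9992 bits

Note: Binary entropy is maximized at p=0.5 (H=1 bit) and minimized at p=0 or p=1 (H=0).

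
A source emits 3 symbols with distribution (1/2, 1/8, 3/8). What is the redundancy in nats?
0.1243 nats

Redundancy measures how far a source is from maximum entropy:
R = H_max - H(X)

Maximum entropy for 3 symbols: H_max = log_e(3) = 1.0986 nats
Actual entropy: H(X) = 0.9743 nats
Redundancy: R = 1.0986 - 0.9743 = 0.1243 nats

This redundancy represents potential for compression: the source could be compressed by 0.1243 nats per symbol.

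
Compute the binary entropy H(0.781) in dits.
0.2283 dits

The binary entropy function is:
H(p) = -p log(p) - (1-p) log(1-p)

H(0.781) = -0.781 × log_10(0.781) - 0.219 × log_10(0.219)
H(0.781) = 0.2283 dits

Note: Binary entropy is maximized at p=0.5 (H=1 bit) and minimized at p=0 or p=1 (H=0).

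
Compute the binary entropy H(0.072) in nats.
0.2588 nats

The binary entropy function is:
H(p) = -p log(p) - (1-p) log(1-p)

H(0.072) = -0.072 × log_e(0.072) - 0.928 × log_e(0.928)
H(0.072) = 0.2588 nats

Note: Binary entropy is maximized at p=0.5 (H=1 bit) and minimized at p=0 or p=1 (H=0).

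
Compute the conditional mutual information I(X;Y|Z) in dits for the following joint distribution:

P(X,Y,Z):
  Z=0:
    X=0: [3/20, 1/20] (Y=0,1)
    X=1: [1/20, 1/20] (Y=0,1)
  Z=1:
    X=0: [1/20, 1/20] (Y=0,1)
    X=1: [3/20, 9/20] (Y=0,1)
0.0092 dits

Conditional mutual information: I(X;Y|Z) = H(X|Z) + H(Y|Z) - H(X,Y|Z)

H(Z) = 0.2653
H(X,Z) = 0.4729 → H(X|Z) = 0.2076
H(Y,Z) = 0.5301 → H(Y|Z) = 0.2648
H(X,Y,Z) = 0.7285 → H(X,Y|Z) = 0.4632

I(X;Y|Z) = 0.2076 + 0.2648 - 0.4632 = 0.0092 dits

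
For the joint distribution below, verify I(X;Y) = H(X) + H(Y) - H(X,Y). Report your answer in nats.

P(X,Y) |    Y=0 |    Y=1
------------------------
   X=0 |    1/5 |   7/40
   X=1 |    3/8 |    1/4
I(X;Y) = 0.0021 nats

Mutual information has multiple equivalent forms:
- I(X;Y) = H(X) - H(X|Y)
- I(X;Y) = H(Y) - H(Y|X)
- I(X;Y) = H(X) + H(Y) - H(X,Y)

Computing all quantities:
H(X) = 0.6616, H(Y) = 0.6819, H(X,Y) = 1.3413
H(X|Y) = 0.6594, H(Y|X) = 0.6797

Verification:
H(X) - H(X|Y) = 0.6616 - 0.6594 = 0.0021
H(Y) - H(Y|X) = 0.6819 - 0.6797 = 0.0021
H(X) + H(Y) - H(X,Y) = 0.6616 + 0.6819 - 1.3413 = 0.0021

All forms give I(X;Y) = 0.0021 nats. ✓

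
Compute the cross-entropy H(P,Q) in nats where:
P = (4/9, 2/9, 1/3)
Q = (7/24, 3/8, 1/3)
1.1318 nats

Cross-entropy: H(P,Q) = -Σ p(x) log q(x)

Alternatively: H(P,Q) = H(P) + D_KL(P||Q)
H(P) = 1.0609 nats
D_KL(P||Q) = 0.0709 nats

H(P,Q) = 1.0609 + 0.0709 = 1.1318 nats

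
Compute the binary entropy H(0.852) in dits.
0.1821 dits

The binary entropy function is:
H(p) = -p log(p) - (1-p) log(1-p)

H(0.852) = -0.852 × log_10(0.852) - 0.148 × log_10(0.148)
H(0.852) = 0.1821 dits

Note: Binary entropy is maximized at p=0.5 (H=1 bit) and minimized at p=0 or p=1 (H=0).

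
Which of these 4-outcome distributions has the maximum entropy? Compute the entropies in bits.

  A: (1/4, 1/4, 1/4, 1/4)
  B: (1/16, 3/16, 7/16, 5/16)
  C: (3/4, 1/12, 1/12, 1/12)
A

For a discrete distribution over n outcomes, entropy is maximized by the uniform distribution.

Computing entropies:
H(A) = 2.0000 bits
H(B) = 1.7490 bits
H(C) = 1.2075 bits

The uniform distribution (where all probabilities equal 1/4) achieves the maximum entropy of log_2(4) = 2.0000 bits.

Distribution A has the highest entropy.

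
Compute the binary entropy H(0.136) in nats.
0.3976 nats

The binary entropy function is:
H(p) = -p log(p) - (1-p) log(1-p)

H(0.136) = -0.136 × log_e(0.136) - 0.864 × log_e(0.864)
H(0.136) = 0.3976 nats

Note: Binary entropy is maximized at p=0.5 (H=1 bit) and minimized at p=0 or p=1 (H=0).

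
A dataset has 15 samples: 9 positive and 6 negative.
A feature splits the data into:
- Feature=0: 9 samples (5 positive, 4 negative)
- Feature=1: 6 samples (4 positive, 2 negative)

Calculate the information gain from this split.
0.0090 bits

Information Gain = H(Y) - H(Y|Feature)

Before split:
P(positive) = 9/15 = 0.6000
H(Y) = 0.9710 bits

After split:
Feature=0: H = 0.9911 bits (weight = 9/15)
Feature=1: H = 0.9183 bits (weight = 6/15)
H(Y|Feature) = (9/15)×0.9911 + (6/15)×0.9183 = 0.9620 bits

Information Gain = 0.9710 - 0.9620 = 0.0090 bits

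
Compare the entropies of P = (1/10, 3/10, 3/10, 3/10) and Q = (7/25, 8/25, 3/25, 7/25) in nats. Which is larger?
Q

Computing entropies in nats:
H(P) = 1.3138
H(Q) = 1.3319

Distribution Q has higher entropy.

Intuition: The distribution closer to uniform (more spread out) has higher entropy.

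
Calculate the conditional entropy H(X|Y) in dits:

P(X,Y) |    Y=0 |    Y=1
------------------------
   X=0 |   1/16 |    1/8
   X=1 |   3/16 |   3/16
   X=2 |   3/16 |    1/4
0.4500 dits

Using the chain rule: H(X|Y) = H(X,Y) - H(Y)

First, compute H(X,Y) = 0.7476 dits

Marginal P(Y) = (7/16, 9/16)
H(Y) = 0.2976 dits

H(X|Y) = H(X,Y) - H(Y) = 0.7476 - 0.2976 = 0.4500 dits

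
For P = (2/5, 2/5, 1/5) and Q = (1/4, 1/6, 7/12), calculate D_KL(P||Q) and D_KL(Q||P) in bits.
D_KL(P||Q) = 0.4676, D_KL(Q||P) = 0.5208

KL divergence is not symmetric: D_KL(P||Q) ≠ D_KL(Q||P) in general.

D_KL(P||Q) = 0.4676 bits
D_KL(Q||P) = 0.5208 bits

No, they are not equal!

This asymmetry is why KL divergence is not a true distance metric.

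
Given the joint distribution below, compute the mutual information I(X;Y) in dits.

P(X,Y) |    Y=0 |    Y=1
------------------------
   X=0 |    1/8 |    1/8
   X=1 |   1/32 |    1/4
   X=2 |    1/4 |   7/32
0.0348 dits

Mutual information: I(X;Y) = H(X) + H(Y) - H(X,Y)

Marginals:
P(X) = (1/4, 9/32, 15/32), H(X) = 0.4597 dits
P(Y) = (13/32, 19/32), H(Y) = 0.2934 dits

Joint entropy: H(X,Y) = 0.7182 dits

I(X;Y) = 0.4597 + 0.2934 - 0.7182 = 0.0348 dits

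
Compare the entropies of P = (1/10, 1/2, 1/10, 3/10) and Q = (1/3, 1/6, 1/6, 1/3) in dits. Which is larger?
Q

Computing entropies in dits:
H(P) = 0.5074
H(Q) = 0.5775

Distribution Q has higher entropy.

Intuition: The distribution closer to uniform (more spread out) has higher entropy.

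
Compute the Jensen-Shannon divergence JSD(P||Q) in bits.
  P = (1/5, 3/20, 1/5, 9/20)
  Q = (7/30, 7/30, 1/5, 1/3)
0.0138 bits

Jensen-Shannon divergence is:
JSD(P||Q) = 0.5 × D_KL(P||M) + 0.5 × D_KL(Q||M)
where M = 0.5 × (P + Q) is the mixture distribution.

M = 0.5 × (1/5, 3/20, 1/5, 9/20) + 0.5 × (7/30, 7/30, 1/5, 1/3) = (0.216667, 0.191667, 1/5, 0.391667)

D_KL(P||M) = 0.0140 bits
D_KL(Q||M) = 0.0136 bits

JSD(P||Q) = 0.5 × 0.0140 + 0.5 × 0.0136 = 0.0138 bits

Unlike KL divergence, JSD is symmetric and bounded: 0 ≤ JSD ≤ log(2).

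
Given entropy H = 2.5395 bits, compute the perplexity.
5.8139

Perplexity is 2^H (or exp(H) for natural log).

H = 2.5395 bits
Perplexity = 2^2.5395 = 5.8139

Interpretation: The model's uncertainty is equivalent to choosing uniformly among 5.8 options.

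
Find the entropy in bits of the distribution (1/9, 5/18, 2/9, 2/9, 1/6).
2.2608 bits

Shannon entropy is H(X) = -Σ p(x) log p(x).

For P = (1/9, 5/18, 2/9, 2/9, 1/6):
H = -1/9 × log_2(1/9) -5/18 × log_2(5/18) -2/9 × log_2(2/9) -2/9 × log_2(2/9) -1/6 × log_2(1/6)
H = 2.2608 bits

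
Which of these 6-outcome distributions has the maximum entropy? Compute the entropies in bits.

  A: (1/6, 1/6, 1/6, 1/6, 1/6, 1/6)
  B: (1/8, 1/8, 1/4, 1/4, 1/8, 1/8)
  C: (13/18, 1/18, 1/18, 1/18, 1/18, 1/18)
A

For a discrete distribution over n outcomes, entropy is maximized by the uniform distribution.

Computing entropies:
H(A) = 2.5850 bits
H(B) = 2.5000 bits
H(C) = 1.4974 bits

The uniform distribution (where all probabilities equal 1/6) achieves the maximum entropy of log_2(6) = 2.5850 bits.

Distribution A has the highest entropy.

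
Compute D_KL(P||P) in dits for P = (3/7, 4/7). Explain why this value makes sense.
0.0000 dits

KL divergence satisfies the Gibbs inequality: D_KL(P||Q) ≥ 0 for all distributions P, Q.

D_KL(P||Q) = Σ p(x) log(p(x)/q(x))
Each term is p(x) × log_10(p(x)/p(x)) = p(x) × log_10(1) = 0, so the sum is 0.
D_KL(P||Q) = 0.0000 dits

When P = Q, the KL divergence is exactly 0, as there is no 'divergence' between identical distributions.

This non-negativity is a fundamental property: relative entropy cannot be negative because it measures how different Q is from P.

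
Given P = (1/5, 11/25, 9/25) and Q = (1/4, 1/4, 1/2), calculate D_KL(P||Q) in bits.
0.1239 bits

KL divergence: D_KL(P||Q) = Σ p(x) log(p(x)/q(x))

Computing term by term:
  x=0: 1/5 × log_2[(1/5)/(1/4)] = 1/5 × -0.3219 = -0.0644
  x=1: 11/25 × log_2[(11/25)/(1/4)] = 11/25 × 0.8156 = 0.3589
  x=2: 9/25 × log_2[(9/25)/(1/2)] = 9/25 × -0.4739 = -0.1706

D_KL(P||Q) = 0.1239 bits

Note: KL divergence is always non-negative and equals 0 iff P = Q.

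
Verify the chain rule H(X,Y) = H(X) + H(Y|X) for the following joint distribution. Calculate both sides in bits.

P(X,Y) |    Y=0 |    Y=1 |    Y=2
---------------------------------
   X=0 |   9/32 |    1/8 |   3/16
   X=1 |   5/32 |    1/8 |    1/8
H(X,Y) = 2.5110, H(X) = 0.9745, H(Y|X) = 1.5365 (all in bits)

Chain rule: H(X,Y) = H(X) + H(Y|X)

Left side — joint entropy directly:
H(X,Y) = -Σ p(x,y) log p(x,y) = 2.5110 bits

Right side — compute H(Y|X) from the conditional distributions:
P(X) = (19/32, 13/32), so H(X) = 0.9745 bits
H(Y|X) = Σ_x P(X=x) · H(Y|X=x):
  P(Y|X=0) = (9/19, 4/19, 6/19), H(Y|X=0) = 1.5090, weight P(X=0) = 19/32
  P(Y|X=1) = (5/13, 4/13, 4/13), H(Y|X=1) = 1.5766, weight P(X=1) = 13/32
H(Y|X) = 1.5365 bits

H(X) + H(Y|X) = 0.9745 + 1.5365 = 2.5110 bits

Both sides equal 2.5110 bits. ✓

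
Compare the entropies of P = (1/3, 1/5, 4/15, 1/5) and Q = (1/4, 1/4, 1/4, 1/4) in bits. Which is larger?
Q

Computing entropies in bits:
H(P) = 1.9656
H(Q) = 2.0000

Distribution Q has higher entropy.

Intuition: The distribution closer to uniform (more spread out) has higher entropy.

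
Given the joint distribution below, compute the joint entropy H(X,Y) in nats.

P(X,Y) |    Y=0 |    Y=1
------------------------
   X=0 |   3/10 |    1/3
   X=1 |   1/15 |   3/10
1.2691 nats

Joint entropy is H(X,Y) = -Σ_{x,y} p(x,y) log p(x,y).

Summing over all non-zero entries:
H(X,Y) = -[3/10·log_e(3/10) + 1/3·log_e(1/3) + 1/15·log_e(1/15) + 3/10·log_e(3/10)]
H(X,Y) = 1.2691 nats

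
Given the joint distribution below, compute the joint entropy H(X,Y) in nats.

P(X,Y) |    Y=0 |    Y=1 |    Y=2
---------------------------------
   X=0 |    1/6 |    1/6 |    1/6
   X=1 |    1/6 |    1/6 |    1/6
1.7918 nats

Joint entropy is H(X,Y) = -Σ_{x,y} p(x,y) log p(x,y).

Summing over all non-zero entries:
H(X,Y) = -[1/6·log_e(1/6) + 1/6·log_e(1/6) + 1/6·log_e(1/6) + 1/6·log_e(1/6) + 1/6·log_e(1/6) + 1/6·log_e(1/6)]
H(X,Y) = 1.7918 nats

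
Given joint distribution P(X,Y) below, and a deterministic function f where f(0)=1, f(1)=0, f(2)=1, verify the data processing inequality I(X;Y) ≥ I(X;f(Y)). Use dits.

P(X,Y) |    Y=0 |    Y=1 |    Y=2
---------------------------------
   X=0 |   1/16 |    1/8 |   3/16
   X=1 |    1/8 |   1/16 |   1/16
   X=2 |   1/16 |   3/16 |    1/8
I(X;Y) = 0.0277, I(X;f(Y)) = 0.0097, inequality holds: 0.0277 ≥ 0.0097

Data Processing Inequality: For any Markov chain X → Y → Z, we have I(X;Y) ≥ I(X;Z).

Here Z = f(Y) is a deterministic function of Y, forming X → Y → Z.

Original I(X;Y) = 0.0277 dits

After applying f:
P(X,Z) where Z=f(Y):
- P(X,Z=0) = P(X,Y=1)
- P(X,Z=1) = P(X,Y=0) + P(X,Y=2)

I(X;Z) = I(X;f(Y)) = 0.0097 dits

Verification: 0.0277 ≥ 0.0097 ✓

Information cannot be created by processing; the function f can only lose information about X.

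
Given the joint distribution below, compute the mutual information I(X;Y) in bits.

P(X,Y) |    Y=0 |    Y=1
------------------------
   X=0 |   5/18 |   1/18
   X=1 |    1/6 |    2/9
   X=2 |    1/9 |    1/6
0.1215 bits

Mutual information: I(X;Y) = H(X) + H(Y) - H(X,Y)

Marginals:
P(X) = (1/3, 7/18, 5/18), H(X) = 1.5715 bits
P(Y) = (5/9, 4/9), H(Y) = 0.9911 bits

Joint entropy: H(X,Y) = 2.4411 bits

I(X;Y) = 1.5715 + 0.9911 - 2.4411 = 0.1215 bits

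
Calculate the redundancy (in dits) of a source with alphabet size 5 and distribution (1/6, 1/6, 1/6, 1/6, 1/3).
0.0212 dits

Redundancy measures how far a source is from maximum entropy:
R = H_max - H(X)

Maximum entropy for 5 symbols: H_max = log_10(5) = 0.6990 dits
Actual entropy: H(X) = 0.6778 dits
Redundancy: R = 0.6990 - 0.6778 = 0.0212 dits

This redundancy represents potential for compression: the source could be compressed by 0.0212 dits per symbol.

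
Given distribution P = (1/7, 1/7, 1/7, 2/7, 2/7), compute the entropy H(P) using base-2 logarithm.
2.2359 bits

Shannon entropy is H(X) = -Σ p(x) log p(x).

For P = (1/7, 1/7, 1/7, 2/7, 2/7):
H = -1/7 × log_2(1/7) -1/7 × log_2(1/7) -1/7 × log_2(1/7) -2/7 × log_2(2/7) -2/7 × log_2(2/7)
H = 2.2359 bits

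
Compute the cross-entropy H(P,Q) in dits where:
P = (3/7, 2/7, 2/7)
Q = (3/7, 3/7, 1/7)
0.5043 dits

Cross-entropy: H(P,Q) = -Σ p(x) log q(x)

Alternatively: H(P,Q) = H(P) + D_KL(P||Q)
H(P) = 0.4686 dits
D_KL(P||Q) = 0.0357 dits

H(P,Q) = 0.4686 + 0.0357 = 0.5043 dits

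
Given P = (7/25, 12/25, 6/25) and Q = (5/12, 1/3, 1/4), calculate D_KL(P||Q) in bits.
0.0778 bits

KL divergence: D_KL(P||Q) = Σ p(x) log(p(x)/q(x))

Computing term by term:
  x=0: 7/25 × log_2[(7/25)/(5/12)] = 7/25 × -0.5735 = -0.1606
  x=1: 12/25 × log_2[(12/25)/(1/3)] = 12/25 × 0.5261 = 0.2525
  x=2: 6/25 × log_2[(6/25)/(1/4)] = 6/25 × -0.0589 = -0.0141

D_KL(P||Q) = 0.0778 bits

Note: KL divergence is always non-negative and equals 0 iff P = Q.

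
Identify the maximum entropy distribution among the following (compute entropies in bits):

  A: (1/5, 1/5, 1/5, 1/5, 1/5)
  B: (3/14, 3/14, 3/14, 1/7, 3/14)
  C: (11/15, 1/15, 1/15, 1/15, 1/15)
A

For a discrete distribution over n outcomes, entropy is maximized by the uniform distribution.

Computing entropies:
H(A) = 2.3219 bits
H(B) = 2.3060 bits
H(C) = 1.3700 bits

The uniform distribution (where all probabilities equal 1/5) achieves the maximum entropy of log_2(5) = 2.3219 bits.

Distribution A has the highest entropy.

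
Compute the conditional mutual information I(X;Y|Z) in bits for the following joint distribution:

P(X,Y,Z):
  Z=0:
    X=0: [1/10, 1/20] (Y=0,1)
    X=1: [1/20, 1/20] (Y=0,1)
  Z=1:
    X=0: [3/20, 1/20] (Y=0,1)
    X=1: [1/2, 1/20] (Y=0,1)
0.0259 bits

Conditional mutual information: I(X;Y|Z) = H(X|Z) + H(Y|Z) - H(X,Y|Z)

H(Z) = 0.8113
H(X,Z) = 1.6815 → H(X|Z) = 0.8702
H(Y,Z) = 1.4789 → H(Y|Z) = 0.6676
H(X,Y,Z) = 2.3232 → H(X,Y|Z) = 1.5119

I(X;Y|Z) = 0.8702 + 0.6676 - 1.5119 = 0.0259 bits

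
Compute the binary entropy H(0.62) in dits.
0.2884 dits

The binary entropy function is:
H(p) = -p log(p) - (1-p) log(1-p)

H(0.62) = -0.62 × log_10(0.62) - 0.38 × log_10(0.38)
H(0.62) = 0.2884 dits

Note: Binary entropy is maximized at p=0.5 (H=1 bit) and minimized at p=0 or p=1 (H=0).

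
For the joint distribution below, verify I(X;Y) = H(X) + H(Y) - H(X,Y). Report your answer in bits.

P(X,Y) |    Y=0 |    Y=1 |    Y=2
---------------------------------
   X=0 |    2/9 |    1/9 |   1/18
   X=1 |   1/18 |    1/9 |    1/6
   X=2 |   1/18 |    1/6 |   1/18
I(X;Y) = 0.1681 bits

Mutual information has multiple equivalent forms:
- I(X;Y) = H(X) - H(X|Y)
- I(X;Y) = H(Y) - H(Y|X)
- I(X;Y) = H(X) + H(Y) - H(X,Y)

Computing all quantities:
H(X) = 1.5715, H(Y) = 1.5715, H(X,Y) = 2.9749
H(X|Y) = 1.4034, H(Y|X) = 1.4034

Verification:
H(X) - H(X|Y) = 1.5715 - 1.4034 = 0.1681
H(Y) - H(Y|X) = 1.5715 - 1.4034 = 0.1681
H(X) + H(Y) - H(X,Y) = 1.5715 + 1.5715 - 2.9749 = 0.1681

All forms give I(X;Y) = 0.1681 bits. ✓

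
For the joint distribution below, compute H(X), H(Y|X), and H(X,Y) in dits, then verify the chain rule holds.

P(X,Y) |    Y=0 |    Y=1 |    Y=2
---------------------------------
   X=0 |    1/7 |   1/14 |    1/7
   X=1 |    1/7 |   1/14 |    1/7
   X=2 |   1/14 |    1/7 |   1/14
H(X,Y) = 0.9311, H(X) = 0.4748, H(Y|X) = 0.4563 (all in dits)

Chain rule: H(X,Y) = H(X) + H(Y|X)

Left side — joint entropy directly:
H(X,Y) = -Σ p(x,y) log p(x,y) = 0.9311 dits

Right side — compute H(Y|X) from the conditional distributions:
P(X) = (5/14, 5/14, 2/7), so H(X) = 0.4748 dits
H(Y|X) = Σ_x P(X=x) · H(Y|X=x):
  P(Y|X=0) = (2/5, 1/5, 2/5), H(Y|X=0) = 0.4581, weight P(X=0) = 5/14
  P(Y|X=1) = (2/5, 1/5, 2/5), H(Y|X=1) = 0.4581, weight P(X=1) = 5/14
  P(Y|X=2) = (1/4, 1/2, 1/4), H(Y|X=2) = 0.4515, weight P(X=2) = 2/7
H(Y|X) = 0.4563 dits

H(X) + H(Y|X) = 0.4748 + 0.4563 = 0.9311 dits

Both sides equal 0.9311 dits. ✓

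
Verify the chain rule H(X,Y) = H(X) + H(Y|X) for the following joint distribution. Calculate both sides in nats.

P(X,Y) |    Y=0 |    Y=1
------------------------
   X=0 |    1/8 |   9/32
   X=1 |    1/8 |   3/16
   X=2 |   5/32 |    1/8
H(X,Y) = 1.7405, H(X) = 1.0862, H(Y|X) = 0.6543 (all in nats)

Chain rule: H(X,Y) = H(X) + H(Y|X)

Left side — joint entropy directly:
H(X,Y) = -Σ p(x,y) log p(x,y) = 1.7405 nats

Right side — compute H(Y|X) from the conditional distributions:
P(X) = (13/32, 5/16, 9/32), so H(X) = 1.0862 nats
H(Y|X) = Σ_x P(X=x) · H(Y|X=x):
  P(Y|X=0) = (4/13, 9/13), H(Y|X=0) = 0.6172, weight P(X=0) = 13/32
  P(Y|X=1) = (2/5, 3/5), H(Y|X=1) = 0.6730, weight P(X=1) = 5/16
  P(Y|X=2) = (5/9, 4/9), H(Y|X=2) = 0.6870, weight P(X=2) = 9/32
H(Y|X) = 0.6543 nats

H(X) + H(Y|X) = 1.0862 + 0.6543 = 1.7405 nats

Both sides equal 1.7405 nats. ✓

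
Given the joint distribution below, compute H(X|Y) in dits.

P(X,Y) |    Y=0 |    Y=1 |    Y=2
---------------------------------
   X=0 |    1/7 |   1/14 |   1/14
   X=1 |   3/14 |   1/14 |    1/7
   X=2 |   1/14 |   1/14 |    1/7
0.4541 dits

Using the chain rule: H(X|Y) = H(X,Y) - H(Y)

First, compute H(X,Y) = 0.9149 dits

Marginal P(Y) = (3/7, 3/14, 5/14)
H(Y) = 0.4608 dits

H(X|Y) = H(X,Y) - H(Y) = 0.9149 - 0.4608 = 0.4541 dits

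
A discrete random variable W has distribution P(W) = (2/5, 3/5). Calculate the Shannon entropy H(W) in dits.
0.2923 dits

Shannon entropy is H(X) = -Σ p(x) log p(x).

For P = (2/5, 3/5):
H = -2/5 × log_10(2/5) -3/5 × log_10(3/5)
H = 0.2923 dits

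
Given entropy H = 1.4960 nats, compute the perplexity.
4.4638

Perplexity is e^H (or exp(H) for natural log).

H = 1.4960 nats
Perplexity = e^1.4960 = 4.4638

Interpretation: The model's uncertainty is equivalent to choosing uniformly among 4.5 options.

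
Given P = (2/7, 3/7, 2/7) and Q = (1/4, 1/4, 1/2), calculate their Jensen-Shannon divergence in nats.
0.0273 nats

Jensen-Shannon divergence is:
JSD(P||Q) = 0.5 × D_KL(P||M) + 0.5 × D_KL(Q||M)
where M = 0.5 × (P + Q) is the mixture distribution.

M = 0.5 × (2/7, 3/7, 2/7) + 0.5 × (1/4, 1/4, 1/2) = (0.267857, 0.339286, 11/28)

D_KL(P||M) = 0.0276 nats
D_KL(Q||M) = 0.0270 nats

JSD(P||Q) = 0.5 × 0.0276 + 0.5 × 0.0270 = 0.0273 nats

Unlike KL divergence, JSD is symmetric and bounded: 0 ≤ JSD ≤ log(2).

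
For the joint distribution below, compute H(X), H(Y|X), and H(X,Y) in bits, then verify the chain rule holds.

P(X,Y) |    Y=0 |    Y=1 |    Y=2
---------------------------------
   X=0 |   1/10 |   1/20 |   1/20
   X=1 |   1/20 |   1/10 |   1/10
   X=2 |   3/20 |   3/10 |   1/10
H(X,Y) = 2.9087, H(X) = 1.4388, H(Y|X) = 1.4699 (all in bits)

Chain rule: H(X,Y) = H(X) + H(Y|X)

Left side — joint entropy directly:
H(X,Y) = -Σ p(x,y) log p(x,y) = 2.9087 bits

Right side — compute H(Y|X) from the conditional distributions:
P(X) = (1/5, 1/4, 11/20), so H(X) = 1.4388 bits
H(Y|X) = Σ_x P(X=x) · H(Y|X=x):
  P(Y|X=0) = (1/2, 1/4, 1/4), H(Y|X=0) = 1.5000, weight P(X=0) = 1/5
  P(Y|X=1) = (1/5, 2/5, 2/5), H(Y|X=1) = 1.5219, weight P(X=1) = 1/4
  P(Y|X=2) = (3/11, 6/11, 2/11), H(Y|X=2) = 1.4354, weight P(X=2) = 11/20
H(Y|X) = 1.4699 bits

H(X) + H(Y|X) = 1.4388 + 1.4699 = 2.9087 bits

Both sides equal 2.9087 bits. ✓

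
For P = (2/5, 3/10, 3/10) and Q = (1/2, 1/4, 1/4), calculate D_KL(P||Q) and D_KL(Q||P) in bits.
D_KL(P||Q) = 0.0290, D_KL(Q||P) = 0.0294

KL divergence is not symmetric: D_KL(P||Q) ≠ D_KL(Q||P) in general.

D_KL(P||Q) = 0.0290 bits
D_KL(Q||P) = 0.0294 bits

No, they are not equal!

This asymmetry is why KL divergence is not a true distance metric.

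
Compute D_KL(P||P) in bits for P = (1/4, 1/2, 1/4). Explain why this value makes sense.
0.0000 bits

KL divergence satisfies the Gibbs inequality: D_KL(P||Q) ≥ 0 for all distributions P, Q.

D_KL(P||Q) = Σ p(x) log(p(x)/q(x))
Each term is p(x) × log_2(p(x)/p(x)) = p(x) × log_2(1) = 0, so the sum is 0.
D_KL(P||Q) = 0.0000 bits

When P = Q, the KL divergence is exactly 0, as there is no 'divergence' between identical distributions.

This non-negativity is a fundamental property: relative entropy cannot be negative because it measures how different Q is from P.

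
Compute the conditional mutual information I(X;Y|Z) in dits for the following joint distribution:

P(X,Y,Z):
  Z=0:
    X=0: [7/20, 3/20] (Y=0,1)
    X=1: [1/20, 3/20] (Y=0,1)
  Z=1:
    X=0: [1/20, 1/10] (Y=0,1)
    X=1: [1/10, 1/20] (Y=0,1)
0.0335 dits

Conditional mutual information: I(X;Y|Z) = H(X|Z) + H(Y|Z) - H(X,Y|Z)

H(Z) = 0.2653
H(X,Z) = 0.5375 → H(X|Z) = 0.2722
H(Y,Z) = 0.5632 → H(Y|Z) = 0.2979
H(X,Y,Z) = 0.8019 → H(X,Y|Z) = 0.5366

I(X;Y|Z) = 0.2722 + 0.2979 - 0.5366 = 0.0335 dits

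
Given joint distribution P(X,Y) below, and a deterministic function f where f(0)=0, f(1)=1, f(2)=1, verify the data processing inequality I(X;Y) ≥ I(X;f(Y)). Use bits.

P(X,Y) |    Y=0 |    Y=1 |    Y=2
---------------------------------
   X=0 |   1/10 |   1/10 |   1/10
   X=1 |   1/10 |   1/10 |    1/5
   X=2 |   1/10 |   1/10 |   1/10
I(X;Y) = 0.0200, I(X;f(Y)) = 0.0058, inequality holds: 0.0200 ≥ 0.0058

Data Processing Inequality: For any Markov chain X → Y → Z, we have I(X;Y) ≥ I(X;Z).

Here Z = f(Y) is a deterministic function of Y, forming X → Y → Z.

Original I(X;Y) = 0.0200 bits

After applying f:
P(X,Z) where Z=f(Y):
- P(X,Z=0) = P(X,Y=0)
- P(X,Z=1) = P(X,Y=1) + P(X,Y=2)

I(X;Z) = I(X;f(Y)) = 0.0058 bits

Verification: 0.0200 ≥ 0.0058 ✓

Information cannot be created by processing; the function f can only lose information about X.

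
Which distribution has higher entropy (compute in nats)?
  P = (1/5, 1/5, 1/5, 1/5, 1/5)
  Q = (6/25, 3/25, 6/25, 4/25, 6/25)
P

Computing entropies in nats:
H(P) = 1.6094
H(Q) = 1.5752

Distribution P has higher entropy.

Intuition: The distribution closer to uniform (more spread out) has higher entropy.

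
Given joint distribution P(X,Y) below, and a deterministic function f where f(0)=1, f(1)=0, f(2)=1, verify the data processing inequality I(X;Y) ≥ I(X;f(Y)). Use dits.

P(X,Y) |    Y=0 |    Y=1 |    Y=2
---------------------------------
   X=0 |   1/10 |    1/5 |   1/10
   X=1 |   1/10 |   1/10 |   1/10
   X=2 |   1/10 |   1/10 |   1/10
I(X;Y) = 0.0060, I(X;f(Y)) = 0.0060, inequality holds: 0.0060 ≥ 0.0060

Data Processing Inequality: For any Markov chain X → Y → Z, we have I(X;Y) ≥ I(X;Z).

Here Z = f(Y) is a deterministic function of Y, forming X → Y → Z.

Original I(X;Y) = 0.0060 dits

After applying f:
P(X,Z) where Z=f(Y):
- P(X,Z=0) = P(X,Y=1)
- P(X,Z=1) = P(X,Y=0) + P(X,Y=2)

I(X;Z) = I(X;f(Y)) = 0.0060 dits

Verification: 0.0060 ≥ 0.0060 ✓

Information cannot be created by processing; the function f can only lose information about X.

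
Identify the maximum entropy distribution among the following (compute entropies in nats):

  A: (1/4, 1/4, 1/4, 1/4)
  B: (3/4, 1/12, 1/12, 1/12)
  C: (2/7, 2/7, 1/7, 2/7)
A

For a discrete distribution over n outcomes, entropy is maximized by the uniform distribution.

Computing entropies:
H(A) = 1.3863 nats
H(B) = 0.8370 nats
H(C) = 1.3518 nats

The uniform distribution (where all probabilities equal 1/4) achieves the maximum entropy of log_e(4) = 1.3863 nats.

Distribution A has the highest entropy.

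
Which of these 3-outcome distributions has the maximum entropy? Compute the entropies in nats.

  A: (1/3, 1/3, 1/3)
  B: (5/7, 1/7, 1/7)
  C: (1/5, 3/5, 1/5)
A

For a discrete distribution over n outcomes, entropy is maximized by the uniform distribution.

Computing entropies:
H(A) = 1.0986 nats
H(B) = 0.7963 nats
H(C) = 0.9503 nats

The uniform distribution (where all probabilities equal 1/3) achieves the maximum entropy of log_e(3) = 1.0986 nats.

Distribution A has the highest entropy.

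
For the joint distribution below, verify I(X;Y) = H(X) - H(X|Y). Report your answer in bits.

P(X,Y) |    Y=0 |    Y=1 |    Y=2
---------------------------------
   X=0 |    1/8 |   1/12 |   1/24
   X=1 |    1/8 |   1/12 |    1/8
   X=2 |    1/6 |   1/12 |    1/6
I(X;Y) = 0.0352 bits

Mutual information has multiple equivalent forms:
- I(X;Y) = H(X) - H(X|Y)
- I(X;Y) = H(Y) - H(Y|X)
- I(X;Y) = H(X) + H(Y) - H(X,Y)

Computing all quantities:
H(X) = 1.5546, H(Y) = 1.5546, H(X,Y) = 3.0739
H(X|Y) = 1.5193, H(Y|X) = 1.5193

Verification:
H(X) - H(X|Y) = 1.5546 - 1.5193 = 0.0352
H(Y) - H(Y|X) = 1.5546 - 1.5193 = 0.0352
H(X) + H(Y) - H(X,Y) = 1.5546 + 1.5546 - 3.0739 = 0.0352

All forms give I(X;Y) = 0.0352 bits. ✓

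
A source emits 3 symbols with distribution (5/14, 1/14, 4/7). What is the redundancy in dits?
0.0967 dits

Redundancy measures how far a source is from maximum entropy:
R = H_max - H(X)

Maximum entropy for 3 symbols: H_max = log_10(3) = 0.4771 dits
Actual entropy: H(X) = 0.3804 dits
Redundancy: R = 0.4771 - 0.3804 = 0.0967 dits

This redundancy represents potential for compression: the source could be compressed by 0.0967 dits per symbol.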